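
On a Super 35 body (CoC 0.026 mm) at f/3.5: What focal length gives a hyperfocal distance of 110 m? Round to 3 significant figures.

100 mm

From H = f²/(N·c) + f, with f ≪ H: f ≈ √(H·N·c) = √(110000 × 3.5 × 0.026) = √10010 ≈ 100.0 mm.
The +f correction barely moves this — solving exactly, f² + N·c·f − N·c·H = 0 ⇒ f = (−N·c + √((N·c)² + 4·N·c·H))/2 = (−0.091 + √40040)/2 ≈ 100.00 mm, so f ≈ 100 mm.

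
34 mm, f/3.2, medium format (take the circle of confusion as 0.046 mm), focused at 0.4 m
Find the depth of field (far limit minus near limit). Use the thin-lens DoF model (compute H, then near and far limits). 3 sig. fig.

37.4 mm

Hyperfocal distance H = f²/(N·c) + f = 34²/(3.2 × 0.046) + 34 = 1156/0.1472 + 34 ≈ 7887.3 mm ≈ 7.887 m.
Near limit Dn = s·(H − f)/(H + s − 2f) = 400 × (7887.3 − 34) / (7887.3 + 400 − 2 × 34) = 400 × 7853.3 / 8219.3 ≈ 382.188 mm.
Far limit Df = s·(H − f)/(H − s) = 400 × (7887.3 − 34) / (7887.3 − 400) = 400 × 7853.3 / 7487.3 ≈ 419.553 mm.
Depth of field = Df − Dn = 419.553 − 382.188 ≈ 37.365 mm.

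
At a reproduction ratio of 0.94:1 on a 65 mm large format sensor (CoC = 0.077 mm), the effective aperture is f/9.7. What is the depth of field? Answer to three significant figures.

At magnification m, DoF ≈ 2·N_eff·c/m² = 2 × 9.7 × 0.077 / 0.94² = 1.494 / 0.8836 ≈ 1.69 mm.

1.69 mm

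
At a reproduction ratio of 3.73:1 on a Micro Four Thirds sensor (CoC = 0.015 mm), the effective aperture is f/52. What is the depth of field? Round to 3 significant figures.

0.112 mm

At magnification m, DoF ≈ 2·N_eff·c/m² = 2 × 52 × 0.015 / 3.73² = 1.56 / 13.91 ≈ 0.112 mm.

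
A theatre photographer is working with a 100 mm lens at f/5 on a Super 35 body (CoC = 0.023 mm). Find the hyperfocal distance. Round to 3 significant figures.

87.1 m

Hyperfocal distance H = f²/(N·c) + f = 100²/(5 × 0.023) + 100 = 10000/0.115 + 100 ≈ 87056.5 mm ≈ 87.1 m.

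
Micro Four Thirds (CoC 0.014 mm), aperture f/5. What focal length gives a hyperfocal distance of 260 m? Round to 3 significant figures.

From H = f²/(N·c) + f, with f ≪ H: f ≈ √(H·N·c) = √(260000 × 5 × 0.014) = √18200 ≈ 134.9 mm.
The +f correction barely moves this — solving exactly, f² + N·c·f − N·c·H = 0 ⇒ f = (−N·c + √((N·c)² + 4·N·c·H))/2 = (−0.07 + √72800)/2 ≈ 134.87 mm, so f ≈ 135 mm.

135 mm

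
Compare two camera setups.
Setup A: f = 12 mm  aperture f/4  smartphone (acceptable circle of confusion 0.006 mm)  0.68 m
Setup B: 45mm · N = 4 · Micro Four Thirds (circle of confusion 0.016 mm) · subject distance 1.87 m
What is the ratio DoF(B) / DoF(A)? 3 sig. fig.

Setup A: H = 12²/(4×0.006) + 12 ≈ 6012.0 mm; DoF = Df − Dn = 765.19 − 611.88 ≈ 153.31 mm.
Setup B: H = 45²/(4×0.016) + 45 ≈ 31685.6 mm; DoF = Df − Dn = 1984.46 − 1768.02 ≈ 216.44 mm.
Ratio = 216.44 / 153.31 ≈ 1.41.

1.41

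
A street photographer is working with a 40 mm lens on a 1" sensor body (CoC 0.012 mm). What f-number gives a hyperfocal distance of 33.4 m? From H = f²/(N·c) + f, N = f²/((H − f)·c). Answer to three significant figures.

Rearrange H = f²/(N·c) + f for N: N = f² / ((H − f)·c).
N = 40² / ((33400 − 40) × 0.012) = 1600 / 400.3 ≈ 4.

f/4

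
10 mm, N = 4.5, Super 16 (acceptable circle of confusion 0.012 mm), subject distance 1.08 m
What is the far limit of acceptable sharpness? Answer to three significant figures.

Hyperfocal distance H = f²/(N·c) + f = 10²/(4.5 × 0.012) + 10 = 100/0.054 + 10 ≈ 1861.9 mm ≈ 1.862 m.
Far limit Df = s·(H − f)/(H − s) = 1080 × (1861.9 − 10) / (1861.9 − 1080) = 1080 × 1851.9 / 781.9 ≈ 2558.0 mm ≈ 2.56 m.

2.56 m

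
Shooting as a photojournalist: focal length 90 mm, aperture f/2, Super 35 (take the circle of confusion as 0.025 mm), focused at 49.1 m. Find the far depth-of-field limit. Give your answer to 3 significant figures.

70.4 m

Hyperfocal distance H = f²/(N·c) + f = 90²/(2 × 0.025) + 90 = 8100/0.05 + 90 ≈ 162090.0 mm ≈ 162.1 m.
Far limit Df = s·(H − f)/(H − s) = 49100 × (162090.0 − 90) / (162090.0 − 49100) = 49100 × 162000.0 / 112990.0 ≈ 70397 mm ≈ 70.4 m.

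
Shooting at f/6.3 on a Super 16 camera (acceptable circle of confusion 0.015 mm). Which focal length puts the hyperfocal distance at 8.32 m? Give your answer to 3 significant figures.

28.0 mm

From H = f²/(N·c) + f, with f ≪ H: f ≈ √(H·N·c) = √(8320 × 6.3 × 0.015) = √786.24 ≈ 28.04 mm.
The +f correction barely moves this — solving exactly, f² + N·c·f − N·c·H = 0 ⇒ f = (−N·c + √((N·c)² + 4·N·c·H))/2 = (−0.0945 + √3145.0)/2 ≈ 27.993 mm, so f ≈ 28.0 mm.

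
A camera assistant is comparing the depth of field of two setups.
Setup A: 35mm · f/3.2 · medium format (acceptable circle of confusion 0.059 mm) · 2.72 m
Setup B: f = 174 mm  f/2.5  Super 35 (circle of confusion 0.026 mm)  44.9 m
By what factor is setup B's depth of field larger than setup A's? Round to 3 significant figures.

3.20

Setup A: H = 35²/(3.2×0.059) + 35 ≈ 6523.3 mm; DoF = Df − Dn = 4640.2 − 1923.9 ≈ 2716.3 mm.
Setup B: H = 174²/(2.5×0.026) + 174 ≈ 465958.6 mm; DoF = Df − Dn = 49669.4 − 40966.3 ≈ 8703.1 mm.
Ratio = 8703.1 / 2716.3 ≈ 3.20.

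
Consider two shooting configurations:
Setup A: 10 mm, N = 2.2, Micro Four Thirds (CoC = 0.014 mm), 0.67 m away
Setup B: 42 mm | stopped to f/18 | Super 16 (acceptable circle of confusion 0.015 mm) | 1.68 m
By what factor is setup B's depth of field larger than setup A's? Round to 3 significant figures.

Setup A: H = 10²/(2.2×0.014) + 10 ≈ 3256.8 mm; DoF = Df − Dn = 840.95 − 556.81 ≈ 284.14 mm.
Setup B: H = 42²/(18×0.015) + 42 ≈ 6575.3 mm; DoF = Df − Dn = 2242.14 − 1343.23 ≈ 898.91 mm.
Ratio = 898.91 / 284.14 ≈ 3.16.

3.16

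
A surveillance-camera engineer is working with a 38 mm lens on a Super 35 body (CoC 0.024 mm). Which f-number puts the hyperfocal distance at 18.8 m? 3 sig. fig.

Rearrange H = f²/(N·c) + f for N: N = f² / ((H − f)·c).
N = 38² / ((18800 − 38) × 0.024) = 1444 / 450.3 ≈ 3.21.

f/3.21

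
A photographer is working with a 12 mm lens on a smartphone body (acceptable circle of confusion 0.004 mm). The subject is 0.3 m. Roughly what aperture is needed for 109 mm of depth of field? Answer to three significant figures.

f/22

Write h = H − f = f²/(N·c). The thin-lens limits are Dn = s·h/(h + (s−f)) and Df = s·h/(h − (s−f)), so DoF = Df − Dn = 2·s·(s−f)·h / (h² − (s−f)²).
That is a quadratic in h: DoF·h² − 2·s·(s−f)·h − DoF·(s−f)² = 0 ⇒ h = (s−f)·(s + √(s² + DoF²)) / DoF = 288 × (300 + √(300² + 109²)) / 109 = 288 × (300 + 319.188) / 109 ≈ 1636.0 mm.
Then N = f²/(c·h) = 12² / (0.004 × 1636.0) = 144 / 6.5441 ≈ 22.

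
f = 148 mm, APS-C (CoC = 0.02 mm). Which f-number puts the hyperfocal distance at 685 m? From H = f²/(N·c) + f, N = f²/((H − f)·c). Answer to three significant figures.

Rearrange H = f²/(N·c) + f for N: N = f² / ((H − f)·c).
N = 148² / ((685000 − 148) × 0.02) = 21904 / 13697 ≈ 1.60.

f/1.60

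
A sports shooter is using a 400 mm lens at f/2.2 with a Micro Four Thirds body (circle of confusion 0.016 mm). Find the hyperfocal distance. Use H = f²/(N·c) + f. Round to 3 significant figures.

4550 m

Hyperfocal distance H = f²/(N·c) + f = 400²/(2.2 × 0.016) + 400 = 160000/0.0352 + 400 ≈ 4545854.5 mm ≈ 4550 m.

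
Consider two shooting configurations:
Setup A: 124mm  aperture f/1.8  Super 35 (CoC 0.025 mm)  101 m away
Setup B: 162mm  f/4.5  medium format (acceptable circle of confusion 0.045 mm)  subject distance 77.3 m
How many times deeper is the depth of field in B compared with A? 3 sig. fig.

2.18

Setup A: H = 124²/(1.8×0.025) + 124 ≈ 341812.9 mm; DoF = Df − Dn = 143309 − 77979 ≈ 65330 mm.
Setup B: H = 162²/(4.5×0.045) + 162 ≈ 129762.0 mm; DoF = Df − Dn = 190959 − 48458 ≈ 142501 mm.
Ratio = 142501 / 65330 ≈ 2.18.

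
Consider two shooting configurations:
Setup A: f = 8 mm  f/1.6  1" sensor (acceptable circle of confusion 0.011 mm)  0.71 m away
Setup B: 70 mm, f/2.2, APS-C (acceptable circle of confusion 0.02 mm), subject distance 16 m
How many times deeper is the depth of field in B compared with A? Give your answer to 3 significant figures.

16.4

Setup A: H = 8²/(1.6×0.011) + 8 ≈ 3644.4 mm; DoF = Df − Dn = 879.86 − 595.11 ≈ 284.75 mm.
Setup B: H = 70²/(2.2×0.02) + 70 ≈ 111433.6 mm; DoF = Df − Dn = 18670.8 − 13997.7 ≈ 4673.1 mm.
Ratio = 4673.1 / 284.75 ≈ 16.4.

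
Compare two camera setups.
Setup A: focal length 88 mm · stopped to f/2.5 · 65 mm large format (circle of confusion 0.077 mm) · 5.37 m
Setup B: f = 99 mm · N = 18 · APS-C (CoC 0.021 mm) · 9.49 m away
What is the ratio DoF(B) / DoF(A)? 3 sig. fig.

Setup A: H = 88²/(2.5×0.077) + 88 ≈ 40316.6 mm; DoF = Df − Dn = 6181.6 − 4746.8 ≈ 1434.8 mm.
Setup B: H = 99²/(18×0.021) + 99 ≈ 26027.6 mm; DoF = Df − Dn = 14879.0 − 6966.7 ≈ 7912.3 mm.
Ratio = 7912.3 / 1434.8 ≈ 5.51.

5.51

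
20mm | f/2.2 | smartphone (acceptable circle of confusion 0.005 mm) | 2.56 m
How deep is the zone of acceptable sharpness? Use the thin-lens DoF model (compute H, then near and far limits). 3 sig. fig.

Hyperfocal distance H = f²/(N·c) + f = 20²/(2.2 × 0.005) + 20 = 400/0.011 + 20 ≈ 36383.6 mm ≈ 36.38 m.
Near limit Dn = s·(H − f)/(H + s − 2f) = 2560 × (36383.6 − 20) / (36383.6 + 2560 − 2 × 20) = 2560 × 36363.6 / 38903.6 ≈ 2392.86 mm.
Far limit Df = s·(H − f)/(H − s) = 2560 × (36383.6 − 20) / (36383.6 − 2560) = 2560 × 36363.6 / 33823.6 ≈ 2752.24 mm.
Depth of field = Df − Dn = 2752.24 − 2392.86 ≈ 359.38 mm.

359 mm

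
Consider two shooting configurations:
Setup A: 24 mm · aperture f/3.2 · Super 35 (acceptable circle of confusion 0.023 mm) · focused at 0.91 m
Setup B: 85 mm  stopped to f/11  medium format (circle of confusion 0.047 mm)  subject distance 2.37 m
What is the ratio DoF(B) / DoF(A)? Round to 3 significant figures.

Setup A: H = 24²/(3.2×0.023) + 24 ≈ 7850.1 mm; DoF = Df − Dn = 1026.17 − 817.46 ≈ 208.71 mm.
Setup B: H = 85²/(11×0.047) + 85 ≈ 14059.9 mm; DoF = Df − Dn = 2833.26 − 2036.94 ≈ 796.32 mm.
Ratio = 796.32 / 208.71 ≈ 3.82.

3.82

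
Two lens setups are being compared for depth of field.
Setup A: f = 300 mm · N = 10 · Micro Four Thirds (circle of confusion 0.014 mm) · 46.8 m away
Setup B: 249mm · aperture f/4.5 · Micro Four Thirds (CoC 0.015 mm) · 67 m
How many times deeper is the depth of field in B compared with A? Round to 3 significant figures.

1.44

Setup A: H = 300²/(10×0.014) + 300 ≈ 643157.1 mm; DoF = Df − Dn = 50449.2 − 43643.1 ≈ 6806.1 mm.
Setup B: H = 249²/(4.5×0.015) + 249 ≈ 918782.3 mm; DoF = Df − Dn = 72250.5 − 62460.9 ≈ 9789.6 mm.
Ratio = 9789.6 / 6806.1 ≈ 1.44.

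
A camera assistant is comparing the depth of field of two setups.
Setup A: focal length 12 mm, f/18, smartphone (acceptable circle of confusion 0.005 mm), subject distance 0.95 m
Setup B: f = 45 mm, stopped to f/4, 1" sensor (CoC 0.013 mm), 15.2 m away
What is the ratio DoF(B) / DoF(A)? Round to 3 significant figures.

Setup A: H = 12²/(18×0.005) + 12 ≈ 1612.0 mm; DoF = Df − Dn = 2296.1 − 598.9 ≈ 1697.2 mm.
Setup B: H = 45²/(4×0.013) + 45 ≈ 38987.3 mm; DoF = Df − Dn = 24884 − 10942 ≈ 13942 mm.
Ratio = 13942 / 1697.2 ≈ 8.21.

8.21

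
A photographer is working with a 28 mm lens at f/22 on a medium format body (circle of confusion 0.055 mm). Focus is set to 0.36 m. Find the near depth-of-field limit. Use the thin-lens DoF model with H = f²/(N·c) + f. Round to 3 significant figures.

Hyperfocal distance H = f²/(N·c) + f = 28²/(22 × 0.055) + 28 = 784/1.21 + 28 ≈ 675.9 mm ≈ 0.676 m.
Near limit Dn = s·(H − f)/(H + s − 2f) = 360 × (675.9 − 28) / (675.9 + 360 − 2 × 28) = 360 × 647.9 / 979.9 ≈ 238.03 mm.

238 mm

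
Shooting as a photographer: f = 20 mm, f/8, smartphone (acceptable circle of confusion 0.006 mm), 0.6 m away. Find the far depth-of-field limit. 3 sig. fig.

Hyperfocal distance H = f²/(N·c) + f = 20²/(8 × 0.006) + 20 = 400/0.048 + 20 ≈ 8353.3 mm ≈ 8.353 m.
Far limit Df = s·(H − f)/(H − s) = 600 × (8353.3 − 20) / (8353.3 − 600) = 600 × 8333.3 / 7753.3 ≈ 644.88 mm ≈ 0.645 m.

0.645 m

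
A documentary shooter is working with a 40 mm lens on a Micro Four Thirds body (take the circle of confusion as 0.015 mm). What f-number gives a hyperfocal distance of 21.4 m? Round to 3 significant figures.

Rearrange H = f²/(N·c) + f for N: N = f² / ((H − f)·c).
N = 40² / ((21400 − 40) × 0.015) = 1600 / 320.4 ≈ 4.99.

f/4.99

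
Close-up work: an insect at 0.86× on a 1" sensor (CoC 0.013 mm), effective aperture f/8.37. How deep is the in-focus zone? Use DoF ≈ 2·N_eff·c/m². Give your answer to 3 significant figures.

0.294 mm

At magnification m, DoF ≈ 2·N_eff·c/m² = 2 × 8.37 × 0.013 / 0.86² = 0.2176 / 0.7396 ≈ 0.294 mm.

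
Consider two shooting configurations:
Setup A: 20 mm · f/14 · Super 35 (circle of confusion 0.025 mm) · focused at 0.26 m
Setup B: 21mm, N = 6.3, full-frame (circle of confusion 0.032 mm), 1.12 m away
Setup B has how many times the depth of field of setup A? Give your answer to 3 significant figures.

Setup A: H = 20²/(14×0.025) + 20 ≈ 1162.9 mm; DoF = Df − Dn = 329.11 − 214.88 ≈ 114.23 mm.
Setup B: H = 21²/(6.3×0.032) + 21 ≈ 2208.5 mm; DoF = Df − Dn = 2250.8 − 745.5 ≈ 1505.3 mm.
Ratio = 1505.3 / 114.23 ≈ 13.2.

13.2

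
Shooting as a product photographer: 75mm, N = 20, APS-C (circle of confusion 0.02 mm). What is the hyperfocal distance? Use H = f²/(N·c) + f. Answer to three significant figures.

14.1 m

Hyperfocal distance H = f²/(N·c) + f = 75²/(20 × 0.02) + 75 = 5625/0.4 + 75 ≈ 14137.5 mm ≈ 14.1 m.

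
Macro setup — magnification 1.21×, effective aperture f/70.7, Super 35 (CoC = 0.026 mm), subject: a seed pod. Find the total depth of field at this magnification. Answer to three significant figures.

At magnification m, DoF ≈ 2·N_eff·c/m² = 2 × 70.7 × 0.026 / 1.21² = 3.676 / 1.464 ≈ 2.51 mm.

2.51 mm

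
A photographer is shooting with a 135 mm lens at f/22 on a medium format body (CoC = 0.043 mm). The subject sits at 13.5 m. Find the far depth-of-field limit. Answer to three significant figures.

Hyperfocal distance H = f²/(N·c) + f = 135²/(22 × 0.043) + 135 = 18225/0.946 + 135 ≈ 19400.3 mm ≈ 19.40 m.
Far limit Df = s·(H − f)/(H − s) = 13500 × (19400.3 − 135) / (19400.3 − 13500) = 13500 × 19265.3 / 5900.3 ≈ 44079 mm ≈ 44.1 m.

44.1 m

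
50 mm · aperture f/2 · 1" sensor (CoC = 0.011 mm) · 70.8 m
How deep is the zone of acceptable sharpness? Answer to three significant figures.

Hyperfocal distance H = f²/(N·c) + f = 50²/(2 × 0.011) + 50 = 2500/0.022 + 50 ≈ 113686.4 mm ≈ 113.7 m.
Near limit Dn = s·(H − f)/(H + s − 2f) = 70800 × (113686.4 − 50) / (113686.4 + 70800 − 2 × 50) = 70800 × 113636.4 / 184386.4 ≈ 43634 mm.
Far limit Df = s·(H − f)/(H − s) = 70800 × (113686.4 − 50) / (113686.4 − 70800) = 70800 × 113636.4 / 42886.4 ≈ 187599 mm.
Depth of field = Df − Dn = 187599 − 43634 ≈ 143965 mm ≈ 144 m.

144 m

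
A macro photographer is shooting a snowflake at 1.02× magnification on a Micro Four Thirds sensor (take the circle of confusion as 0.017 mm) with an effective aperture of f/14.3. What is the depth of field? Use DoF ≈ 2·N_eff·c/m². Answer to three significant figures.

0.467 mm

At magnification m, DoF ≈ 2·N_eff·c/m² = 2 × 14.3 × 0.017 / 1.02² = 0.4862 / 1.04 ≈ 0.467 mm.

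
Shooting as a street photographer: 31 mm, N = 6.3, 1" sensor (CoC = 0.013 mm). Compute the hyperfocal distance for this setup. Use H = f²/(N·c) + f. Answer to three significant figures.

Hyperfocal distance H = f²/(N·c) + f = 31²/(6.3 × 0.013) + 31 = 961/0.0819 + 31 ≈ 11764.8 mm ≈ 11.8 m.

11.8 m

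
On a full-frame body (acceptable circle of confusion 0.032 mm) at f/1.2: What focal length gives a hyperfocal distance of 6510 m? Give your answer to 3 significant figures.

500 mm

From H = f²/(N·c) + f, with f ≪ H: f ≈ √(H·N·c) = √(6510000 × 1.2 × 0.032) = √249984 ≈ 500.0 mm.
The +f correction barely moves this — solving exactly, f² + N·c·f − N·c·H = 0 ⇒ f = (−N·c + √((N·c)² + 4·N·c·H))/2 = (−0.0384 + √999936)/2 ≈ 499.96 mm, so f ≈ 500 mm.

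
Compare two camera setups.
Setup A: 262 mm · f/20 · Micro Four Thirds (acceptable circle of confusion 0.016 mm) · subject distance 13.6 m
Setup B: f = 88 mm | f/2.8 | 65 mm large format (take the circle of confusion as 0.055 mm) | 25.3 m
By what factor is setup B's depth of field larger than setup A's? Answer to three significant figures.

20.0

Setup A: H = 262²/(20×0.016) + 262 ≈ 214774.5 mm; DoF = Df − Dn = 14501.7 − 12803.9 ≈ 1697.8 mm.
Setup B: H = 88²/(2.8×0.055) + 88 ≈ 50373.7 mm; DoF = Df − Dn = 50740 − 16851 ≈ 33889 mm.
Ratio = 33889 / 1697.8 ≈ 20.0.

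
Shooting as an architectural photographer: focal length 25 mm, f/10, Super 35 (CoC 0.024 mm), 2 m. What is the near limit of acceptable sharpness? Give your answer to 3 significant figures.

Hyperfocal distance H = f²/(N·c) + f = 25²/(10 × 0.024) + 25 = 625/0.24 + 25 ≈ 2629.2 mm ≈ 2.629 m.
Near limit Dn = s·(H − f)/(H + s − 2f) = 2000 × (2629.2 − 25) / (2629.2 + 2000 − 2 × 25) = 2000 × 2604.2 / 4579.2 ≈ 1137.4 mm ≈ 1.14 m.

1.14 m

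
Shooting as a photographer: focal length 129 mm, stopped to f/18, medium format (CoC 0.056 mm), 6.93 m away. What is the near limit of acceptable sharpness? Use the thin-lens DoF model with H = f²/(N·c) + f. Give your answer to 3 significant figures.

4.91 m

Hyperfocal distance H = f²/(N·c) + f = 129²/(18 × 0.056) + 129 = 16641/1.008 + 129 ≈ 16637.9 mm ≈ 16.64 m.
Near limit Dn = s·(H − f)/(H + s − 2f) = 6930 × (16637.9 − 129) / (16637.9 + 6930 − 2 × 129) = 6930 × 16508.9 / 23309.9 ≈ 4908.1 mm ≈ 4.91 m.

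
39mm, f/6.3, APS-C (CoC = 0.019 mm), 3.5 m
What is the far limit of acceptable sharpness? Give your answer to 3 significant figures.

4.81 m

Hyperfocal distance H = f²/(N·c) + f = 39²/(6.3 × 0.019) + 39 = 1521/0.1197 + 39 ≈ 12745.8 mm ≈ 12.75 m.
Far limit Df = s·(H − f)/(H − s) = 3500 × (12745.8 − 39) / (12745.8 − 3500) = 3500 × 12706.8 / 9245.8 ≈ 4810.2 mm ≈ 4.81 m.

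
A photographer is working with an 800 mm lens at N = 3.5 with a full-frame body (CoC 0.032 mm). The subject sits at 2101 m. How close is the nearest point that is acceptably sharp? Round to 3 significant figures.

1540 m

Hyperfocal distance H = f²/(N·c) + f = 800²/(3.5 × 0.032) + 800 = 640000/0.112 + 800 ≈ 5715085.7 mm ≈ 5715 m.
Near limit Dn = s·(H − f)/(H + s − 2f) = 2101000 × (5715085.7 − 800) / (5715085.7 + 2101000 − 2 × 800) = 2101000 × 5714285.7 / 7814485.7 ≈ 1536341 mm ≈ 1540 m.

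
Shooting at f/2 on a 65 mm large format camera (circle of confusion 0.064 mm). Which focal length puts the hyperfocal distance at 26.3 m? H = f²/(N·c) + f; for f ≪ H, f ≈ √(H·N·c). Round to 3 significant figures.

58.0 mm

From H = f²/(N·c) + f, with f ≪ H: f ≈ √(H·N·c) = √(26300 × 2 × 0.064) = √3366.4 ≈ 58.02 mm.
The +f correction barely moves this — solving exactly, f² + N·c·f − N·c·H = 0 ⇒ f = (−N·c + √((N·c)² + 4·N·c·H))/2 = (−0.128 + √13466)/2 ≈ 57.957 mm, so f ≈ 58.0 mm.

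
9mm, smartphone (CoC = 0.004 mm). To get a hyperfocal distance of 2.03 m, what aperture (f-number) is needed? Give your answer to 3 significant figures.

f/10

Rearrange H = f²/(N·c) + f for N: N = f² / ((H − f)·c).
N = 9² / ((2030 − 9) × 0.004) = 81 / 8.084 ≈ 10.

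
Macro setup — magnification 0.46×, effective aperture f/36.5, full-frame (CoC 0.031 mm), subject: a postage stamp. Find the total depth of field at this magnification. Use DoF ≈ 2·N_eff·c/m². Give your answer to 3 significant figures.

At magnification m, DoF ≈ 2·N_eff·c/m² = 2 × 36.5 × 0.031 / 0.46² = 2.263 / 0.2116 ≈ 10.7 mm.

10.7 mm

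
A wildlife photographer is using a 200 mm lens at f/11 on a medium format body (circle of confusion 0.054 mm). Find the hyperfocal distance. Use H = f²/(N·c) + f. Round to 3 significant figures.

Hyperfocal distance H = f²/(N·c) + f = 200²/(11 × 0.054) + 200 = 40000/0.594 + 200 ≈ 67540.1 mm ≈ 67.5 m.

67.5 m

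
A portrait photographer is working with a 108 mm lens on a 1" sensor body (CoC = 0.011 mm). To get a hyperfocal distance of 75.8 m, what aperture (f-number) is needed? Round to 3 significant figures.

f/14

Rearrange H = f²/(N·c) + f for N: N = f² / ((H − f)·c).
N = 108² / ((75800 − 108) × 0.011) = 11664 / 832.6 ≈ 14.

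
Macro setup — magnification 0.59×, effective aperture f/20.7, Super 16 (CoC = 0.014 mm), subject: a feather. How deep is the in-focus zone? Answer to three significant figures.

1.67 mm

At magnification m, DoF ≈ 2·N_eff·c/m² = 2 × 20.7 × 0.014 / 0.59² = 0.5796 / 0.3481 ≈ 1.67 mm.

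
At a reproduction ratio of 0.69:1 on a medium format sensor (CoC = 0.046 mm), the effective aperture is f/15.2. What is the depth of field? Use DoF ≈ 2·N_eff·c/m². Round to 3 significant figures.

2.94 mm

At magnification m, DoF ≈ 2·N_eff·c/m² = 2 × 15.2 × 0.046 / 0.69² = 1.398 / 0.4761 ≈ 2.94 mm.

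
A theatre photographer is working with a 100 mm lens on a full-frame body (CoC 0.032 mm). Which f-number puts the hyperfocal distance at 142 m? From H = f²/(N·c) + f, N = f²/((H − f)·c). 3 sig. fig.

f/2.20

Rearrange H = f²/(N·c) + f for N: N = f² / ((H − f)·c).
N = 100² / ((142000 − 100) × 0.032) = 10000 / 4541 ≈ 2.20.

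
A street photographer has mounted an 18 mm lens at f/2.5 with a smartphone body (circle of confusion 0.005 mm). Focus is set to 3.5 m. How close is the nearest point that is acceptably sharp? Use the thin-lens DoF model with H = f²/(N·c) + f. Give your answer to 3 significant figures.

3.09 m

Hyperfocal distance H = f²/(N·c) + f = 18²/(2.5 × 0.005) + 18 = 324/0.0125 + 18 ≈ 25938.0 mm ≈ 25.94 m.
Near limit Dn = s·(H − f)/(H + s − 2f) = 3500 × (25938.0 − 18) / (25938.0 + 3500 − 2 × 18) = 3500 × 25920.0 / 29402.0 ≈ 3085.5 mm ≈ 3.09 m.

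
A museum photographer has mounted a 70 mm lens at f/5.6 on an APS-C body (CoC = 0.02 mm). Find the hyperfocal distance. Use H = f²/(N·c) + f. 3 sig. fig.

Hyperfocal distance H = f²/(N·c) + f = 70²/(5.6 × 0.02) + 70 = 4900/0.112 + 70 ≈ 43820.0 mm ≈ 43.8 m.

43.8 m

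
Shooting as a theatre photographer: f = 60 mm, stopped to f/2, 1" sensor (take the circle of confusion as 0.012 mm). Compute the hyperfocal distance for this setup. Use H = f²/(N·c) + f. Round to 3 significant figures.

150 m

Hyperfocal distance H = f²/(N·c) + f = 60²/(2 × 0.012) + 60 = 3600/0.024 + 60 ≈ 150060.0 mm ≈ 150 m.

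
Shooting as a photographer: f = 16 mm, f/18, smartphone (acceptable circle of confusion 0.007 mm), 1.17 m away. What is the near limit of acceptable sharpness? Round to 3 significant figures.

0.746 m

Hyperfocal distance H = f²/(N·c) + f = 16²/(18 × 0.007) + 16 = 256/0.126 + 16 ≈ 2047.7 mm ≈ 2.048 m.
Near limit Dn = s·(H − f)/(H + s − 2f) = 1170 × (2047.7 − 16) / (2047.7 + 1170 − 2 × 16) = 1170 × 2031.7 / 3185.7 ≈ 746.18 mm ≈ 0.746 m.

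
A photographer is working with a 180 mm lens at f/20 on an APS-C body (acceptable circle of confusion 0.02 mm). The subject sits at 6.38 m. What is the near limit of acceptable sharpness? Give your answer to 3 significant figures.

5.93 m

Hyperfocal distance H = f²/(N·c) + f = 180²/(20 × 0.02) + 180 = 32400/0.4 + 180 ≈ 81180.0 mm ≈ 81.18 m.
Near limit Dn = s·(H − f)/(H + s − 2f) = 6380 × (81180.0 − 180) / (81180.0 + 6380 − 2 × 180) = 6380 × 81000.0 / 87200.0 ≈ 5926.4 mm ≈ 5.93 m.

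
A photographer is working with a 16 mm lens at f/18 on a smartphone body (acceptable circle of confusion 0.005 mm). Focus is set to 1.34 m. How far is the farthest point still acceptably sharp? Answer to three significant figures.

Hyperfocal distance H = f²/(N·c) + f = 16²/(18 × 0.005) + 16 = 256/0.09 + 16 ≈ 2860.4 mm ≈ 2.860 m.
Far limit Df = s·(H − f)/(H − s) = 1340 × (2860.4 − 16) / (2860.4 − 1340) = 1340 × 2844.4 / 1520.4 ≈ 2506.9 mm ≈ 2.51 m.

2.51 m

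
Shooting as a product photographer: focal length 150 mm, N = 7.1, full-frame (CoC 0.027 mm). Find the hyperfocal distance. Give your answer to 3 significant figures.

Hyperfocal distance H = f²/(N·c) + f = 150²/(7.1 × 0.027) + 150 = 22500/0.1917 + 150 ≈ 117520.9 mm ≈ 118 m.

118 m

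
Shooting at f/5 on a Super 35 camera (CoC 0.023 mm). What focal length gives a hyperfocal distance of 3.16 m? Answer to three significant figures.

From H = f²/(N·c) + f, with f ≪ H: f ≈ √(H·N·c) = √(3160 × 5 × 0.023) = √363.40 ≈ 19.06 mm.
Exact: f² + N·c·f − N·c·H = 0 ⇒ f = (−N·c + √((N·c)² + 4·N·c·H))/2 = (−0.115 + √1453.6)/2 ≈ 19.006 mm ≈ 19.0 mm.

19.0 mm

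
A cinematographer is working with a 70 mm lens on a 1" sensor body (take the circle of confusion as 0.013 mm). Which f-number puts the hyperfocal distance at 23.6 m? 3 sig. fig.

Rearrange H = f²/(N·c) + f for N: N = f² / ((H − f)·c).
N = 70² / ((23600 − 70) × 0.013) = 4900 / 305.9 ≈ 16.

f/16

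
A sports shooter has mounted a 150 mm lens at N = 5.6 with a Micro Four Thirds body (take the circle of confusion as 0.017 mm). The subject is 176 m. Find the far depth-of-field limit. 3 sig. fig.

Hyperfocal distance H = f²/(N·c) + f = 150²/(5.6 × 0.017) + 150 = 22500/0.0952 + 150 ≈ 236494.5 mm ≈ 236.5 m.
Far limit Df = s·(H − f)/(H − s) = 176000 × (236494.5 − 150) / (236494.5 − 176000) = 176000 × 236344.5 / 60494.5 ≈ 687610 mm ≈ 688 m.

688 m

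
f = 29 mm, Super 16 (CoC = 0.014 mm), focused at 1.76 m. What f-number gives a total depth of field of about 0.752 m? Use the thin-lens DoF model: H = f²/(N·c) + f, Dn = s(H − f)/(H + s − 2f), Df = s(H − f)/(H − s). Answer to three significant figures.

f/7.10

Write h = H − f = f²/(N·c). The thin-lens limits are Dn = s·h/(h + (s−f)) and Df = s·h/(h − (s−f)), so DoF = Df − Dn = 2·s·(s−f)·h / (h² − (s−f)²).
That is a quadratic in h: DoF·h² − 2·s·(s−f)·h − DoF·(s−f)² = 0 ⇒ h = (s−f)·(s + √(s² + DoF²)) / DoF = 1731 × (1760 + √(1760² + 752²)) / 752 = 1731 × (1760 + 1913.92) / 752 ≈ 8456.9 mm.
Then N = f²/(c·h) = 29² / (0.014 × 8456.9) = 841 / 118.40 ≈ 7.10.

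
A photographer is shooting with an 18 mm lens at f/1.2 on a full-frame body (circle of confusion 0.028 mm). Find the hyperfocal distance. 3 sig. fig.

Hyperfocal distance H = f²/(N·c) + f = 18²/(1.2 × 0.028) + 18 = 324/0.0336 + 18 ≈ 9660.9 mm ≈ 9.66 m.

9.66 m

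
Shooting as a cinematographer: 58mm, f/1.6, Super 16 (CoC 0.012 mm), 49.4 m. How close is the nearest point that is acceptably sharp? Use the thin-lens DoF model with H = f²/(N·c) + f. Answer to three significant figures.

Hyperfocal distance H = f²/(N·c) + f = 58²/(1.6 × 0.012) + 58 = 3364/0.0192 + 58 ≈ 175266.3 mm ≈ 175.3 m.
Near limit Dn = s·(H − f)/(H + s − 2f) = 49400 × (175266.3 − 58) / (175266.3 + 49400 − 2 × 58) = 49400 × 175208.3 / 224550.3 ≈ 38545 mm ≈ 38.5 m.

38.5 m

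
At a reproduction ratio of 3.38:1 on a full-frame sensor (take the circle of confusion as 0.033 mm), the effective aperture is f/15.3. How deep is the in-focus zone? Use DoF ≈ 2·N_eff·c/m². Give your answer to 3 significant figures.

0.0884 mm

At magnification m, DoF ≈ 2·N_eff·c/m² = 2 × 15.3 × 0.033 / 3.38² = 1.01 / 11.42 ≈ 0.0884 mm.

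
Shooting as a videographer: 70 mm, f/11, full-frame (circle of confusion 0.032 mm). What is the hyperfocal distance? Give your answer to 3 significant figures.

14.0 m

Hyperfocal distance H = f²/(N·c) + f = 70²/(11 × 0.032) + 70 = 4900/0.352 + 70 ≈ 13990.5 mm ≈ 14.0 m.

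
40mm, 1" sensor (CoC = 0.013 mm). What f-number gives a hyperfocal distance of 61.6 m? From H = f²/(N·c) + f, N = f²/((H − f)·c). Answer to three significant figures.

f/2.00

Rearrange H = f²/(N·c) + f for N: N = f² / ((H − f)·c).
N = 40² / ((61600 − 40) × 0.013) = 1600 / 800.3 ≈ 2.00.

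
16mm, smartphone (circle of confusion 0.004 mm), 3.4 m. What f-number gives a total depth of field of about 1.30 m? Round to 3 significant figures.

Write h = H − f = f²/(N·c). The thin-lens limits are Dn = s·h/(h + (s−f)) and Df = s·h/(h − (s−f)), so DoF = Df − Dn = 2·s·(s−f)·h / (h² − (s−f)²).
That is a quadratic in h: DoF·h² − 2·s·(s−f)·h − DoF·(s−f)² = 0 ⇒ h = (s−f)·(s + √(s² + DoF²)) / DoF = 3384 × (3400 + √(3400² + 1300²)) / 1300 = 3384 × (3400 + 3640.05) / 1300 ≈ 18326 mm.
Then N = f²/(c·h) = 16² / (0.004 × 18326) = 256 / 73.303 ≈ 3.49.

f/3.49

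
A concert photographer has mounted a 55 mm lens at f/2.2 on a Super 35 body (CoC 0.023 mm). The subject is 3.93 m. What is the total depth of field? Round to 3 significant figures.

Hyperfocal distance H = f²/(N·c) + f = 55²/(2.2 × 0.023) + 55 = 3025/0.0506 + 55 ≈ 59837.6 mm ≈ 59.84 m.
Near limit Dn = s·(H − f)/(H + s − 2f) = 3930 × (59837.6 − 55) / (59837.6 + 3930 − 2 × 55) = 3930 × 59782.6 / 63657.6 ≈ 3690.77 mm.
Far limit Df = s·(H − f)/(H − s) = 3930 × (59837.6 − 55) / (59837.6 − 3930) = 3930 × 59782.6 / 55907.6 ≈ 4202.39 mm.
Depth of field = Df − Dn = 4202.39 − 3690.77 ≈ 511.62 mm ≈ 0.512 m.

0.512 m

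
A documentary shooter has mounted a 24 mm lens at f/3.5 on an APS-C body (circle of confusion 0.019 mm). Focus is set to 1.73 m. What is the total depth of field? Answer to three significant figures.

0.709 m

Hyperfocal distance H = f²/(N·c) + f = 24²/(3.5 × 0.019) + 24 = 576/0.0665 + 24 ≈ 8685.7 mm ≈ 8.686 m.
Near limit Dn = s·(H − f)/(H + s − 2f) = 1730 × (8685.7 − 24) / (8685.7 + 1730 − 2 × 24) = 1730 × 8661.7 / 10367.7 ≈ 1445.33 mm.
Far limit Df = s·(H − f)/(H − s) = 1730 × (8685.7 − 24) / (8685.7 − 1730) = 1730 × 8661.7 / 6955.7 ≈ 2154.31 mm.
Depth of field = Df − Dn = 2154.31 − 1445.33 ≈ 708.98 mm ≈ 0.709 m.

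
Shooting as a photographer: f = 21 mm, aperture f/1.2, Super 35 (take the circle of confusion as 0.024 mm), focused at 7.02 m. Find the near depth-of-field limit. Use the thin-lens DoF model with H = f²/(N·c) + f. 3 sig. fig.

Hyperfocal distance H = f²/(N·c) + f = 21²/(1.2 × 0.024) + 21 = 441/0.0288 + 21 ≈ 15333.5 mm ≈ 15.33 m.
Near limit Dn = s·(H − f)/(H + s − 2f) = 7020 × (15333.5 − 21) / (15333.5 + 7020 − 2 × 21) = 7020 × 15312.5 / 22311.5 ≈ 4817.9 mm ≈ 4.82 m.

4.82 m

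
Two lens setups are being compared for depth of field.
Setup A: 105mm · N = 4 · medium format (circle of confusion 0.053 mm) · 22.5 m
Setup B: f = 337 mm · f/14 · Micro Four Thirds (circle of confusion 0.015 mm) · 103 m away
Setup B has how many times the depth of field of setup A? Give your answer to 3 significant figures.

Setup A: H = 105²/(4×0.053) + 105 ≈ 52109.7 mm; DoF = Df − Dn = 39518 − 15727 ≈ 23791 mm.
Setup B: H = 337²/(14×0.015) + 337 ≈ 541141.8 mm; DoF = Df − Dn = 127134 − 86567 ≈ 40567 mm.
Ratio = 40567 / 23791 ≈ 1.71.

1.71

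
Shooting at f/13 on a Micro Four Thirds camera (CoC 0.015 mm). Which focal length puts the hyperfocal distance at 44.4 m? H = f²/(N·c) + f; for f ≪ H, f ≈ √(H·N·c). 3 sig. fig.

From H = f²/(N·c) + f, with f ≪ H: f ≈ √(H·N·c) = √(44400 × 13 × 0.015) = √8658.0 ≈ 93.05 mm.
Exact: f² + N·c·f − N·c·H = 0 ⇒ f = (−N·c + √((N·c)² + 4·N·c·H))/2 = (−0.195 + √34632)/2 ≈ 92.951 mm ≈ 93.0 mm.

93.0 mm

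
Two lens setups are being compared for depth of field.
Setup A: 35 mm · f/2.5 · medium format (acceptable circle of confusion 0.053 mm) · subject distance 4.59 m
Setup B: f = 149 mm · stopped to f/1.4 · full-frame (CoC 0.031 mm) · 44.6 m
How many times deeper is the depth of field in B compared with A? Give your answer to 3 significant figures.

1.31

Setup A: H = 35²/(2.5×0.053) + 35 ≈ 9280.3 mm; DoF = Df − Dn = 9047.6 − 3075.0 ≈ 5972.6 mm.
Setup B: H = 149²/(1.4×0.031) + 149 ≈ 511692.8 mm; DoF = Df − Dn = 48844.4 − 41034.3 ≈ 7810.1 mm.
Ratio = 7810.1 / 5972.6 ≈ 1.31.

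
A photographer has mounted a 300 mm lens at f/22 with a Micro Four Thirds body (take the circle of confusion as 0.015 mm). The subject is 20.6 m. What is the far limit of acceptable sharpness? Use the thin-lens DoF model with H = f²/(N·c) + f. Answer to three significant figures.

22.3 m

Hyperfocal distance H = f²/(N·c) + f = 300²/(22 × 0.015) + 300 = 90000/0.33 + 300 ≈ 273027.3 mm ≈ 273.0 m.
Far limit Df = s·(H − f)/(H − s) = 20600 × (273027.3 − 300) / (273027.3 − 20600) = 20600 × 272727.3 / 252427.3 ≈ 22257 mm ≈ 22.3 m.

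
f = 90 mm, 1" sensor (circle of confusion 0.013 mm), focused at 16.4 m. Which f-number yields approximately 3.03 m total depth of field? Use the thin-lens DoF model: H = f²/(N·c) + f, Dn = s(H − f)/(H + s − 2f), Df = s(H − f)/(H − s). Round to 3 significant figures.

Write h = H − f = f²/(N·c). The thin-lens limits are Dn = s·h/(h + (s−f)) and Df = s·h/(h − (s−f)), so DoF = Df − Dn = 2·s·(s−f)·h / (h² − (s−f)²).
That is a quadratic in h: DoF·h² − 2·s·(s−f)·h − DoF·(s−f)² = 0 ⇒ h = (s−f)·(s + √(s² + DoF²)) / DoF = 16310 × (16400 + √(16400² + 3030²)) / 3030 = 16310 × (16400 + 16677.6) / 3030 ≈ 178051 mm.
Then N = f²/(c·h) = 90² / (0.013 × 178051) = 8100 / 2314.7 ≈ 3.50.

f/3.50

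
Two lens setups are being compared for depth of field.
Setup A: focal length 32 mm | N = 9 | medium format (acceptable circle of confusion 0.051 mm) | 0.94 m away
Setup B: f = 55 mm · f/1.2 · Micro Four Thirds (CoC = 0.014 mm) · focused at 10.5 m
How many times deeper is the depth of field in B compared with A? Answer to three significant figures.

Setup A: H = 32²/(9×0.051) + 32 ≈ 2262.9 mm; DoF = Df − Dn = 1585.17 − 668.09 ≈ 917.08 mm.
Setup B: H = 55²/(1.2×0.014) + 55 ≈ 180114.5 mm; DoF = Df − Dn = 11146.6 − 9924.3 ≈ 1222.3 mm.
Ratio = 1222.3 / 917.08 ≈ 1.33.

1.33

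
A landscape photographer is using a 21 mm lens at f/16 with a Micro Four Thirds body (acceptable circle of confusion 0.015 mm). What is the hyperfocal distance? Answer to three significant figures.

Hyperfocal distance H = f²/(N·c) + f = 21²/(16 × 0.015) + 21 = 441/0.24 + 21 ≈ 1858.5 mm ≈ 1.86 m.

1.86 m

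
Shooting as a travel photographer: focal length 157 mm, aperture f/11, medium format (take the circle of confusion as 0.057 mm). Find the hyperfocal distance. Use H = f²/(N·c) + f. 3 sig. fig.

39.5 m

Hyperfocal distance H = f²/(N·c) + f = 157²/(11 × 0.057) + 157 = 24649/0.627 + 157 ≈ 39469.6 mm ≈ 39.5 m.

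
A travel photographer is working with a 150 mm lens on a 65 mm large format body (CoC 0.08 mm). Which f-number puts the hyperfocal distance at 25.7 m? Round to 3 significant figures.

f/11

Rearrange H = f²/(N·c) + f for N: N = f² / ((H − f)·c).
N = 150² / ((25700 − 150) × 0.08) = 22500 / 2044 ≈ 11.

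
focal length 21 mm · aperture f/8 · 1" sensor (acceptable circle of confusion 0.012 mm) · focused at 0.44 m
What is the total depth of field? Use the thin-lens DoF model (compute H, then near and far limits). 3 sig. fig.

80.9 mm

Hyperfocal distance H = f²/(N·c) + f = 21²/(8 × 0.012) + 21 = 441/0.096 + 21 ≈ 4614.8 mm ≈ 4.615 m.
Near limit Dn = s·(H − f)/(H + s − 2f) = 440 × (4614.8 − 21) / (4614.8 + 440 − 2 × 21) = 440 × 4593.8 / 5012.8 ≈ 403.222 mm.
Far limit Df = s·(H − f)/(H − s) = 440 × (4614.8 − 21) / (4614.8 − 440) = 440 × 4593.8 / 4174.8 ≈ 484.161 mm.
Depth of field = Df − Dn = 484.161 − 403.222 ≈ 80.939 mm.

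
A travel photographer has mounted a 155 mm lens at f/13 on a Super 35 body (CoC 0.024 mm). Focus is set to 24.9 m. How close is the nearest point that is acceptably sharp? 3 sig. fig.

18.8 m

Hyperfocal distance H = f²/(N·c) + f = 155²/(13 × 0.024) + 155 = 24025/0.312 + 155 ≈ 77158.2 mm ≈ 77.16 m.
Near limit Dn = s·(H − f)/(H + s − 2f) = 24900 × (77158.2 − 155) / (77158.2 + 24900 − 2 × 155) = 24900 × 77003.2 / 101748.2 ≈ 18844 mm ≈ 18.8 m.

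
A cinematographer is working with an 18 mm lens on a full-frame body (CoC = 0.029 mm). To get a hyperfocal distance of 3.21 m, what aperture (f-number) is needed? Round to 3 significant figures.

Rearrange H = f²/(N·c) + f for N: N = f² / ((H − f)·c).
N = 18² / ((3210 − 18) × 0.029) = 324 / 92.57 ≈ 3.50.

f/3.50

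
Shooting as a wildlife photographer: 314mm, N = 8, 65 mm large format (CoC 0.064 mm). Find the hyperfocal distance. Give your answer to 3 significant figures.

193 m

Hyperfocal distance H = f²/(N·c) + f = 314²/(8 × 0.064) + 314 = 98596/0.512 + 314 ≈ 192884.3 mm ≈ 193 m.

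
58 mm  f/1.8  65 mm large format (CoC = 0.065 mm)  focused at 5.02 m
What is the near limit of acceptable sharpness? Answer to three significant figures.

4.28 m

Hyperfocal distance H = f²/(N·c) + f = 58²/(1.8 × 0.065) + 58 = 3364/0.117 + 58 ≈ 28810.1 mm ≈ 28.81 m.
Near limit Dn = s·(H − f)/(H + s − 2f) = 5020 × (28810.1 − 58) / (28810.1 + 5020 − 2 × 58) = 5020 × 28752.1 / 33714.1 ≈ 4281.2 mm ≈ 4.28 m.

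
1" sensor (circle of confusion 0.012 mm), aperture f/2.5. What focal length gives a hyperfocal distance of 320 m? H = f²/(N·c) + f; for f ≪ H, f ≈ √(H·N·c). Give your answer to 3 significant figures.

98.0 mm

From H = f²/(N·c) + f, with f ≪ H: f ≈ √(H·N·c) = √(320000 × 2.5 × 0.012) = √9600.0 ≈ 97.98 mm.
The +f correction barely moves this — solving exactly, f² + N·c·f − N·c·H = 0 ⇒ f = (−N·c + √((N·c)² + 4·N·c·H))/2 = (−0.03 + √38400)/2 ≈ 97.965 mm, so f ≈ 98.0 mm.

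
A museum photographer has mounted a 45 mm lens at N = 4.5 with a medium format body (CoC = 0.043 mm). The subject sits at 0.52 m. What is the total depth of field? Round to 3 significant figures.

47.3 mm

Hyperfocal distance H = f²/(N·c) + f = 45²/(4.5 × 0.043) + 45 = 2025/0.1935 + 45 ≈ 10510.1 mm ≈ 10.51 m.
Near limit Dn = s·(H − f)/(H + s − 2f) = 520 × (10510.1 − 45) / (10510.1 + 520 − 2 × 45) = 520 × 10465.1 / 10940.1 ≈ 497.423 mm.
Far limit Df = s·(H − f)/(H − s) = 520 × (10510.1 − 45) / (10510.1 − 520) = 520 × 10465.1 / 9990.1 ≈ 544.724 mm.
Depth of field = Df − Dn = 544.724 − 497.423 ≈ 47.301 mm.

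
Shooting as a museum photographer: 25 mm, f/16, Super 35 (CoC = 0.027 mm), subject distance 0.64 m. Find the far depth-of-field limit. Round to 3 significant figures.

Hyperfocal distance H = f²/(N·c) + f = 25²/(16 × 0.027) + 25 = 625/0.432 + 25 ≈ 1471.8 mm ≈ 1.472 m.
Far limit Df = s·(H − f)/(H − s) = 640 × (1471.8 − 25) / (1471.8 − 640) = 640 × 1446.8 / 831.8 ≈ 1113.2 mm ≈ 1.11 m.

1.11 m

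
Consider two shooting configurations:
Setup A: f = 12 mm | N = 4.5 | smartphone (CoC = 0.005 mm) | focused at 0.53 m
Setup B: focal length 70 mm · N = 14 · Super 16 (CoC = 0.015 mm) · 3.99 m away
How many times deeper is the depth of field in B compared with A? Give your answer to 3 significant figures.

16.0

Setup A: H = 12²/(4.5×0.005) + 12 ≈ 6412.0 mm; DoF = Df − Dn = 576.675 − 490.315 ≈ 86.360 mm.
Setup B: H = 70²/(14×0.015) + 70 ≈ 23403.3 mm; DoF = Df − Dn = 4795.7 − 3416.1 ≈ 1379.6 mm.
Ratio = 1379.6 / 86.360 ≈ 16.0.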